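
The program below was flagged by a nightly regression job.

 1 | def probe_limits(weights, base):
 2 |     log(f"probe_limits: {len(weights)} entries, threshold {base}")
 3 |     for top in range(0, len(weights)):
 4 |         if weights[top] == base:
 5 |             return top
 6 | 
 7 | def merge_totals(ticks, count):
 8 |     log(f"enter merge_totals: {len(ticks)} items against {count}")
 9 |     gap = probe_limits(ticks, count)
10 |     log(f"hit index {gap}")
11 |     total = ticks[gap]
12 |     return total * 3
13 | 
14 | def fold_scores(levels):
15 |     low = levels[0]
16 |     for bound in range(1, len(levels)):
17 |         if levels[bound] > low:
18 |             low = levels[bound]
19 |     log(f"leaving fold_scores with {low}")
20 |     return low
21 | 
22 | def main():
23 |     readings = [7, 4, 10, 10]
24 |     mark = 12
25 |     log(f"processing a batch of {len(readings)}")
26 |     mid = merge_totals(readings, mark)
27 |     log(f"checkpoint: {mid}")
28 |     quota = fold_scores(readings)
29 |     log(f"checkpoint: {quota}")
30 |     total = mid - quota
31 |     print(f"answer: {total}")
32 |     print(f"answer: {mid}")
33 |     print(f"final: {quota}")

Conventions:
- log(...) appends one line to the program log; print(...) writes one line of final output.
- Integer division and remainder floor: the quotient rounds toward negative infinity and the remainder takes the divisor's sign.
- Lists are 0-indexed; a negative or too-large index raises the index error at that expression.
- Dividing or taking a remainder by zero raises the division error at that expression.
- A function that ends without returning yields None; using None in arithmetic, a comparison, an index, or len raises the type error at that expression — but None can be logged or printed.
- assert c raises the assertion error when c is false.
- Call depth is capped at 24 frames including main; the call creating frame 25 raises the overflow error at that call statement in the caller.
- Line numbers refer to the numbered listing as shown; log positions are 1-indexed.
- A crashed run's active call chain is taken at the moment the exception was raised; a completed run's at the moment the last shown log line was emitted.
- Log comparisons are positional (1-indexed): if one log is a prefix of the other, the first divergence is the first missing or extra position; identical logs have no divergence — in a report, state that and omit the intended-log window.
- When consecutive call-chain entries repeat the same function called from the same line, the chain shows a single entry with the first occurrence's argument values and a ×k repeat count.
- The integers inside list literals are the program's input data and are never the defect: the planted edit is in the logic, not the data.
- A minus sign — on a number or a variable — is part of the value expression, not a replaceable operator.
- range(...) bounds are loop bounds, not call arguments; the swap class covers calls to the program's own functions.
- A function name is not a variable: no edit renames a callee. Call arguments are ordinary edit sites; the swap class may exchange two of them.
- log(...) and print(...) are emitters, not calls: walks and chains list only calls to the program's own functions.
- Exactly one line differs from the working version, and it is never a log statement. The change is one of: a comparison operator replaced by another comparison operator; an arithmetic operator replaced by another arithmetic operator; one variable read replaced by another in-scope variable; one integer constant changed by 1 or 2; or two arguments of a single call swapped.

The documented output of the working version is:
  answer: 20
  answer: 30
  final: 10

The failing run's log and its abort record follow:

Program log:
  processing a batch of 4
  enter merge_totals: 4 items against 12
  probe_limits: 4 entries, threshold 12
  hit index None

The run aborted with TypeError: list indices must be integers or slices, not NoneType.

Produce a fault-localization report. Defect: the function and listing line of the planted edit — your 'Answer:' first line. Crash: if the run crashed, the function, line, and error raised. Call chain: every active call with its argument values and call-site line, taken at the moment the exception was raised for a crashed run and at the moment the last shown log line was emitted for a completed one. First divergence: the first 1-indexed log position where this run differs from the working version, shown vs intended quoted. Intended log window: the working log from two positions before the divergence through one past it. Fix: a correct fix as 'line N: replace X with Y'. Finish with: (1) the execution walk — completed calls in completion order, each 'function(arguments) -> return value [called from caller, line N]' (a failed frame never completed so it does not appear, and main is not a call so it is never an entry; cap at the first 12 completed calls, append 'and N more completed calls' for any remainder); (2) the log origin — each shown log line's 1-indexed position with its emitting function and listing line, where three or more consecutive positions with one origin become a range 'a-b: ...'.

Answer: the defect is in main at line 24.
The tell: Everything matches until log position 2, which reads 'enter merge_totals: 4 items against 12' in place of 'enter merge_totals: 4 items against 10'.
Crash: merge_totals, line 11, TypeError.
Call chain: main -> merge_totals([7, 4, 10, 10], 12) (called at line 26).
First divergence: position 2; shown 'enter merge_totals: 4 items against 12' vs intended 'enter merge_totals: 4 items against 10'.
Intended log window:
  1: processing a batch of 4
  2: enter merge_totals: 4 items against 10
  3: probe_limits: 4 entries, threshold 10
Execution walk:
  probe_limits([7, 4, 10, 10], 12) -> None  [called from merge_totals, line 9]
Log origins:
  1: from main, line 25
  2: from merge_totals, line 8
  3: from probe_limits, line 2
  4: from merge_totals, line 10
A correct fix: line 24: replace `12` with `10`.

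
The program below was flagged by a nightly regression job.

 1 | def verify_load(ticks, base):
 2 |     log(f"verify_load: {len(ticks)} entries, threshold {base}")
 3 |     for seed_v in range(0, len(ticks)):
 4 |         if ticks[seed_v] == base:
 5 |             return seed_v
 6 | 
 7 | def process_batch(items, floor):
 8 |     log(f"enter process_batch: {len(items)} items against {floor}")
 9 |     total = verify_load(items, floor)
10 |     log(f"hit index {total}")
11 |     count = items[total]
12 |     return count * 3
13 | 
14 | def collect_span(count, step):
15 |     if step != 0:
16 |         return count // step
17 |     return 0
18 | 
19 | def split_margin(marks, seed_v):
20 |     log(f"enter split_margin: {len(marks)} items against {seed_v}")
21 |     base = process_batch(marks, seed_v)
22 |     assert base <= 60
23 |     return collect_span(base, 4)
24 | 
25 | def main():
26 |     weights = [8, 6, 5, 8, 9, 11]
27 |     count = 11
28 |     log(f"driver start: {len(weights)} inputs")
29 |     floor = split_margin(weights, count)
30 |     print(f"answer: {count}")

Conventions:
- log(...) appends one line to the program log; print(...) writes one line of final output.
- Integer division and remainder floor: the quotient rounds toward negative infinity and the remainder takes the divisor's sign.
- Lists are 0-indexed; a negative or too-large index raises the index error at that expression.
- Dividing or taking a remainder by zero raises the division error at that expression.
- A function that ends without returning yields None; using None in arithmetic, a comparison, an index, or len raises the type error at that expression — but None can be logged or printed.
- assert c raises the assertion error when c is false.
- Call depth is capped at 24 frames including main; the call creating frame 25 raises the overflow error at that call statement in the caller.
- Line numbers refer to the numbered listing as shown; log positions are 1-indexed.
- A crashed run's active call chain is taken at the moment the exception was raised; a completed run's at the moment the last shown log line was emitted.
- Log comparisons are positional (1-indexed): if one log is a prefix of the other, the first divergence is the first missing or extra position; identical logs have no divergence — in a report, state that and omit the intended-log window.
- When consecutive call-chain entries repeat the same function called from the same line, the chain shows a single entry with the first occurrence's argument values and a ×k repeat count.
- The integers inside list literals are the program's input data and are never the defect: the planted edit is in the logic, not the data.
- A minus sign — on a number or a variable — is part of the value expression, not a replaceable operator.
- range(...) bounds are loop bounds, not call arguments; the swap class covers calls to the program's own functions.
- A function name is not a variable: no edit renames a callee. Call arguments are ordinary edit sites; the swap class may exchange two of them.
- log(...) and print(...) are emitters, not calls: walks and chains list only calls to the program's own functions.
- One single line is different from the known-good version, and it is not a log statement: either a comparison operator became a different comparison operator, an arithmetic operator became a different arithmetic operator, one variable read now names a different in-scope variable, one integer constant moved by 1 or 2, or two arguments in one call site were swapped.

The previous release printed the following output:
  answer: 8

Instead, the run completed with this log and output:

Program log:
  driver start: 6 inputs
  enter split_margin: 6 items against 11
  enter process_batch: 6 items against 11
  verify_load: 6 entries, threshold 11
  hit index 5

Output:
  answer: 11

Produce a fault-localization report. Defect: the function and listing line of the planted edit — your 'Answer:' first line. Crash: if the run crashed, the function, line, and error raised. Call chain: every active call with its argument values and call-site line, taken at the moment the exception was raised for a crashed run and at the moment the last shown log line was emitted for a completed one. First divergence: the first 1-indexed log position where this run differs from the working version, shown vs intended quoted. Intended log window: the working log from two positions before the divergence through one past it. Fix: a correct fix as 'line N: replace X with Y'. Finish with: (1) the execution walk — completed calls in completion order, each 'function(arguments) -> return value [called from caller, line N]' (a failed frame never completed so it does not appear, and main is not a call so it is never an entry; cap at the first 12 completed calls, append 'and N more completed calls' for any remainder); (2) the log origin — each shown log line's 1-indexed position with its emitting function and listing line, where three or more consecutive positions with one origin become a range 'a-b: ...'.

Answer: the defect is in main at line 30.
Key observation: Every logged value matches the working version; the printed result is what differs.
Call chain: main -> split_margin([8, 6, 5, 8, 9, 11], 11) (called at line 29) -> process_batch([8, 6, 5, 8, 9, 11], 11) (called at line 21).
First divergence: none; the two logs match at every position.
Execution walk:
  verify_load([8, 6, 5, 8, 9, 11], 11) -> 5  [called from process_batch, line 9]
  process_batch([8, 6, 5, 8, 9, 11], 11) -> 33  [called from split_margin, line 21]
  collect_span(33, 4) -> 8  [called from split_margin, line 23]
  split_margin([8, 6, 5, 8, 9, 11], 11) -> 8  [called from main, line 29]
Log origin:
  1: from main, line 28
  2: from split_margin, line 20
  3: from process_batch, line 8
  4: from verify_load, line 2
  5: from process_batch, line 10
A correct fix: line 30: replace `count` with `floor`.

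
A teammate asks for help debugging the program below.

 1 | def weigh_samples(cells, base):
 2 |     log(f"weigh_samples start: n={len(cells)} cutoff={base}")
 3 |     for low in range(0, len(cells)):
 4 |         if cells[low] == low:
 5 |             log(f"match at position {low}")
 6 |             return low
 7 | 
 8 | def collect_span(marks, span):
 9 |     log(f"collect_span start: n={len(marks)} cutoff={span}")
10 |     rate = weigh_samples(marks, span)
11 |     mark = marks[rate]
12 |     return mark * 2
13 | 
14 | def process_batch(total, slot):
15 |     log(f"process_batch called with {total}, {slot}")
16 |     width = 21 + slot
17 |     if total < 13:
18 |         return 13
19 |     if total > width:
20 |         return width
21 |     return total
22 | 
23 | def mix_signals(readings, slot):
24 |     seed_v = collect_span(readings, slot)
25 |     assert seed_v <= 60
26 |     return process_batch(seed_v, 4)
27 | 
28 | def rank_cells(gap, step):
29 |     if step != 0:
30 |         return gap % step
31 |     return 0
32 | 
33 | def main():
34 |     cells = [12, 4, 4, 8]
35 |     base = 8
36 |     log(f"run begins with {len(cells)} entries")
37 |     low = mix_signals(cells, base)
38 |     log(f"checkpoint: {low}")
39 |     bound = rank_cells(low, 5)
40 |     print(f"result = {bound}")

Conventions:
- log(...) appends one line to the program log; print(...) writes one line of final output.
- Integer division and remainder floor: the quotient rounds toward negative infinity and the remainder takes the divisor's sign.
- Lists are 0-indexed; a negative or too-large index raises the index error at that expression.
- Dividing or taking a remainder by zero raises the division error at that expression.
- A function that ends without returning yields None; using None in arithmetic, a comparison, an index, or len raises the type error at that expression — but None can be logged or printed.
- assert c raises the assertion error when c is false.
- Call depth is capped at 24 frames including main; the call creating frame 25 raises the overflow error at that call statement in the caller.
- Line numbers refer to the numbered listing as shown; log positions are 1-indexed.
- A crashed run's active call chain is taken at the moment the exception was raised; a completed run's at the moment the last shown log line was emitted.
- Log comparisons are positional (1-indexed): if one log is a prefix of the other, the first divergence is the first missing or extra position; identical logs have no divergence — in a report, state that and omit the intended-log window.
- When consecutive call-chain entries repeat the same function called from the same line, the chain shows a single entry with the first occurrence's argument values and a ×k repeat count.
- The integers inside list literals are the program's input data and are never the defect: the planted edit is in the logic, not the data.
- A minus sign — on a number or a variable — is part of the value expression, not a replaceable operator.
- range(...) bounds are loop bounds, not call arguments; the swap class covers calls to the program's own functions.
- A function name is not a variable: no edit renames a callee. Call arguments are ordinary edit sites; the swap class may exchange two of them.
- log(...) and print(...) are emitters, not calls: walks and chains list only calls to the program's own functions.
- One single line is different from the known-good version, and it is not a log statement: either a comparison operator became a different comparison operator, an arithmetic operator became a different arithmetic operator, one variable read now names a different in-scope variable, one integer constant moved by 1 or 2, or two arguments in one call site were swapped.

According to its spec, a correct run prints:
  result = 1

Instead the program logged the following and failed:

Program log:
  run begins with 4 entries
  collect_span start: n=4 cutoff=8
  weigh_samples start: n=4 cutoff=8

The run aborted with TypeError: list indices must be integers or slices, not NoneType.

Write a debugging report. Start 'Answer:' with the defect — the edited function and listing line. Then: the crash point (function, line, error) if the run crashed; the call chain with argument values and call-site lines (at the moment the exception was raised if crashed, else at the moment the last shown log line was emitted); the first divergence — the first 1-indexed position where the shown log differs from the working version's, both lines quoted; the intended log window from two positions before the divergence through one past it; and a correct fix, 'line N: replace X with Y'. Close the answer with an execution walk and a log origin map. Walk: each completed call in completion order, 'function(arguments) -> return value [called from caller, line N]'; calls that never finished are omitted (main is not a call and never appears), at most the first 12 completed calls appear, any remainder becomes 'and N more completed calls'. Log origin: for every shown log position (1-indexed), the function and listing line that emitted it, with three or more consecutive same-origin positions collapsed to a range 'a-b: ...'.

Answer: the defect is in weigh_samples at line 4.
Core observation: The log ends early — 3 lines, where the working version next logs 'match at position 3'.
Crash: collect_span, line 11, TypeError.
Call chain: main -> mix_signals([12, 4, 4, 8], 8) (called at line 37) -> collect_span([12, 4, 4, 8], 8) (called at line 24).
First divergence: position 4 — after 3 matching lines the faulty run goes silent; intended next line 'match at position 3'.
Intended log window:
  2: collect_span start: n=4 cutoff=8
  3: weigh_samples start: n=4 cutoff=8
  4: match at position 3
  5: process_batch called with 16, 4
Execution walk:
  weigh_samples([12, 4, 4, 8], 8) -> None  [called from collect_span, line 10]
Log origin:
  1: from main, line 36
  2: from collect_span, line 9
  3: from weigh_samples, line 2
A correct fix: line 4: replace `cells[low] == low` with `cells[low] == base`.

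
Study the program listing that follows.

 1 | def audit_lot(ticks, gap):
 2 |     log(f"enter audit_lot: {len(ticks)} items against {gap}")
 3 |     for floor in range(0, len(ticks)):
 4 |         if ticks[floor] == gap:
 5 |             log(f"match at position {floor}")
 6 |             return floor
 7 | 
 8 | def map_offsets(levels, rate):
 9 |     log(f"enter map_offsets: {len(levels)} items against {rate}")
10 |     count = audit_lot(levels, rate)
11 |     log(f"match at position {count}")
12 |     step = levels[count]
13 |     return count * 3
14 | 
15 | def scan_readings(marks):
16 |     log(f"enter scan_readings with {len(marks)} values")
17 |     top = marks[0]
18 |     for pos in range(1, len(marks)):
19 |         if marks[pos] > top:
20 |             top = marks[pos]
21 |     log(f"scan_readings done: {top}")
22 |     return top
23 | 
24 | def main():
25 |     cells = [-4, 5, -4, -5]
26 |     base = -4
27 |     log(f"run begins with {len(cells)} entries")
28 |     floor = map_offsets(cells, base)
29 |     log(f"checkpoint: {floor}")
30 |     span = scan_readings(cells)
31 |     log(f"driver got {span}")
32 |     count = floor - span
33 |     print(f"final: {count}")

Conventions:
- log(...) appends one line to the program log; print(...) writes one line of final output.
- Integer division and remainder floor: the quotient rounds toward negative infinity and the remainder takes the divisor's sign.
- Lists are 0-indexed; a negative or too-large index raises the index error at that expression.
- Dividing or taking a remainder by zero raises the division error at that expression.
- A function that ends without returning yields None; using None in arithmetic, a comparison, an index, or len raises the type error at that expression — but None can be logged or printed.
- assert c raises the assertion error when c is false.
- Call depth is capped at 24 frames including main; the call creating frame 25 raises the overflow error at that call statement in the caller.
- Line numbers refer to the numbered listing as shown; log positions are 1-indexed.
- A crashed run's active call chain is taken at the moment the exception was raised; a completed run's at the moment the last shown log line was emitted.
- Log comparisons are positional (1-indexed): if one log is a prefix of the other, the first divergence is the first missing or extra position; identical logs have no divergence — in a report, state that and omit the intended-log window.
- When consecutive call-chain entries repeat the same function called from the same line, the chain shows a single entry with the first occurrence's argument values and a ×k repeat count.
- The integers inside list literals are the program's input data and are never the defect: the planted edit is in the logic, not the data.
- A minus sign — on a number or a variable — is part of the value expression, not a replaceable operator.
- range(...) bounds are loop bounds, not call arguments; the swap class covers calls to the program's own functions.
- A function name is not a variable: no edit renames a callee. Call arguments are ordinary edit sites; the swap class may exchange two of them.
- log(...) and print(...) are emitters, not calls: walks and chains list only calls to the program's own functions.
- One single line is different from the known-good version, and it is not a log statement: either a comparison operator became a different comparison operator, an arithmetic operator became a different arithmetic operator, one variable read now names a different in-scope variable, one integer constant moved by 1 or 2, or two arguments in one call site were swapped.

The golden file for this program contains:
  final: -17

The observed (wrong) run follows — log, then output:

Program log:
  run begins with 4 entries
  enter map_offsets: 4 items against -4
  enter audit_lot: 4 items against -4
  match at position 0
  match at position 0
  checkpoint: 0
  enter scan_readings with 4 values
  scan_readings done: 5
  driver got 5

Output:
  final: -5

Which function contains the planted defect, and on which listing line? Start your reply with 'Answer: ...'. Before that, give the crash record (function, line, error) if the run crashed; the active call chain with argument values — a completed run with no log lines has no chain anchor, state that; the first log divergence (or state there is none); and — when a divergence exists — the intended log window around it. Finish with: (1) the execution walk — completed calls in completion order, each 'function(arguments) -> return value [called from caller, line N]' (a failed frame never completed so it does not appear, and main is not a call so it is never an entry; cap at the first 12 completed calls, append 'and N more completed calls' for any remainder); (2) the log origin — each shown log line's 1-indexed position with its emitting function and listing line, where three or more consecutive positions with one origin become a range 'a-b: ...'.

Answer: the defect is in map_offsets at line 13.
Key fact: At log position 6 the runs split — shown 'checkpoint: 0', but the working version logs 'checkpoint: -12'.
Call chain: main.
First divergence: at position 6 the run shows 'checkpoint: 0' where the working version logs 'checkpoint: -12'.
Intended log window:
  4: match at position 0
  5: match at position 0
  6: checkpoint: -12
  7: enter scan_readings with 4 values
Execution walk:
  audit_lot([-4, 5, -4, -5], -4) -> 0  [called from map_offsets, line 10]
  map_offsets([-4, 5, -4, -5], -4) -> 0  [called from main, line 28]
  scan_readings([-4, 5, -4, -5]) -> 5  [called from main, line 30]
Log line origins:
  1: logged in main at line 27
  2: logged in map_offsets at line 9
  3: logged in audit_lot at line 2
  4: logged in audit_lot at line 5
  5: logged in map_offsets at line 11
  6: logged in main at line 29
  7: logged in scan_readings at line 16
  8: logged in scan_readings at line 21
  9: logged in main at line 31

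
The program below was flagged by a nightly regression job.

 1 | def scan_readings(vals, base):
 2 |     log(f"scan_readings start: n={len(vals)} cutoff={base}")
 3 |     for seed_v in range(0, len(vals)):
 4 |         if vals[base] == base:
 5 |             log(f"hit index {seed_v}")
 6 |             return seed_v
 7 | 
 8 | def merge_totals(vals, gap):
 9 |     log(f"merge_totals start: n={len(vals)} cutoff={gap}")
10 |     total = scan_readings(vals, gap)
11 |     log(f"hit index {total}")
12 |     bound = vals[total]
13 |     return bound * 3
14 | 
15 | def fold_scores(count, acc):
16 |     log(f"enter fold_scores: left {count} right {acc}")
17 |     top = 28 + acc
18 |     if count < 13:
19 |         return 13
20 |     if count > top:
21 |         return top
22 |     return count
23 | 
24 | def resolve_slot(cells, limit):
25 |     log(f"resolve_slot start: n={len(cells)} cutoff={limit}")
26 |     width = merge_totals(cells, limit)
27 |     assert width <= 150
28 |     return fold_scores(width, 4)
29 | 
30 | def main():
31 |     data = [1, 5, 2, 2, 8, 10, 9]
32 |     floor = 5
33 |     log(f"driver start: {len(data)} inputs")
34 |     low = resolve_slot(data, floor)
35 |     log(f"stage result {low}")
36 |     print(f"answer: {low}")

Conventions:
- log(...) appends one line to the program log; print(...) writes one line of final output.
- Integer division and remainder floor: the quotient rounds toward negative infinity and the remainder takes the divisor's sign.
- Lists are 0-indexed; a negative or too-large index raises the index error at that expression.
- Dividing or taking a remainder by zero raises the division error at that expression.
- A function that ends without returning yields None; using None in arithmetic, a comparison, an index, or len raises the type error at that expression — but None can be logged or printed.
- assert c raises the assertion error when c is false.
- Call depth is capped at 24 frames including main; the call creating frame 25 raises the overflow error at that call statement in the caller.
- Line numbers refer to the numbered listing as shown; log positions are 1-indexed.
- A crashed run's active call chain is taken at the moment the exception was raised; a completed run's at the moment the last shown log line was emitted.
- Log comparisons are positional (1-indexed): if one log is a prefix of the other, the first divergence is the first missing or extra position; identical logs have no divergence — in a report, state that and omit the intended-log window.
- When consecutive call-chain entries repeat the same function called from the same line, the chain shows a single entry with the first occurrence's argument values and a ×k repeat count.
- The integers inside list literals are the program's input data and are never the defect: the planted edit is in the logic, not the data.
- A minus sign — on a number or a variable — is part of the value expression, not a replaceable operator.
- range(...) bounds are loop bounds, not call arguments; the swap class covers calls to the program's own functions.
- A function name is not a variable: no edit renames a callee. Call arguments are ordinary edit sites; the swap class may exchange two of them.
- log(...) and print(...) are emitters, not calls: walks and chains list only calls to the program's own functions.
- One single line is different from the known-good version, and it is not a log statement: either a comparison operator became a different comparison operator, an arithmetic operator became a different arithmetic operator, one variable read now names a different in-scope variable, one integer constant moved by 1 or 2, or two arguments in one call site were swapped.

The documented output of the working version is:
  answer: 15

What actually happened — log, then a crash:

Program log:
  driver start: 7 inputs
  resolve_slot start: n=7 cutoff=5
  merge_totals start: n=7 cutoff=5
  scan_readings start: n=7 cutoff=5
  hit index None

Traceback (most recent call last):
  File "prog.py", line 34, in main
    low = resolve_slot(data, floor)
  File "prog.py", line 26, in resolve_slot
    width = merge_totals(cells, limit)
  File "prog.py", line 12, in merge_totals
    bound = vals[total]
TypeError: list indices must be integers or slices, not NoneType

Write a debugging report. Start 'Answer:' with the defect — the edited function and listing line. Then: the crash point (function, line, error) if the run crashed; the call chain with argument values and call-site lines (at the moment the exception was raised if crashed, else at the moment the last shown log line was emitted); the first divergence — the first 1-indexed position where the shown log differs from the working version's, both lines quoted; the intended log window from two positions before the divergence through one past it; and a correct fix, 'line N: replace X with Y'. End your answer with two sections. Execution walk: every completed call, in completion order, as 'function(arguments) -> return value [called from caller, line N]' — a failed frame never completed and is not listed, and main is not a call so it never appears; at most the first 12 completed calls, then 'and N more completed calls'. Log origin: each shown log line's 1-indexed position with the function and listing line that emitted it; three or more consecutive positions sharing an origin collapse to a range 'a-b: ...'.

Answer: the defect is in scan_readings at line 4.
Key observation: Everything matches until log position 5, which reads 'hit index None' in place of 'hit index 1'.
Crash: merge_totals, line 12, TypeError.
Call chain: main -> resolve_slot([1, 5, 2, 2, 8, 10, 9], 5) (called at line 34) -> merge_totals([1, 5, 2, 2, 8, 10, 9], 5) (called at line 26).
First divergence: position 5 — shown 'hit index None', intended 'hit index 1'.
Intended log window:
  3: merge_totals start: n=7 cutoff=5
  4: scan_readings start: n=7 cutoff=5
  5: hit index 1
  6: hit index 1
Execution walk:
  scan_readings([1, 5, 2, 2, 8, 10, 9], 5) -> None  [called from merge_totals, line 10]
Origin of each log line:
  1: logged in main at line 33
  2: logged in resolve_slot at line 25
  3: logged in merge_totals at line 9
  4: logged in scan_readings at line 2
  5: logged in merge_totals at line 11
A correct fix: line 4: replace `vals[base]` with `vals[seed_v]`.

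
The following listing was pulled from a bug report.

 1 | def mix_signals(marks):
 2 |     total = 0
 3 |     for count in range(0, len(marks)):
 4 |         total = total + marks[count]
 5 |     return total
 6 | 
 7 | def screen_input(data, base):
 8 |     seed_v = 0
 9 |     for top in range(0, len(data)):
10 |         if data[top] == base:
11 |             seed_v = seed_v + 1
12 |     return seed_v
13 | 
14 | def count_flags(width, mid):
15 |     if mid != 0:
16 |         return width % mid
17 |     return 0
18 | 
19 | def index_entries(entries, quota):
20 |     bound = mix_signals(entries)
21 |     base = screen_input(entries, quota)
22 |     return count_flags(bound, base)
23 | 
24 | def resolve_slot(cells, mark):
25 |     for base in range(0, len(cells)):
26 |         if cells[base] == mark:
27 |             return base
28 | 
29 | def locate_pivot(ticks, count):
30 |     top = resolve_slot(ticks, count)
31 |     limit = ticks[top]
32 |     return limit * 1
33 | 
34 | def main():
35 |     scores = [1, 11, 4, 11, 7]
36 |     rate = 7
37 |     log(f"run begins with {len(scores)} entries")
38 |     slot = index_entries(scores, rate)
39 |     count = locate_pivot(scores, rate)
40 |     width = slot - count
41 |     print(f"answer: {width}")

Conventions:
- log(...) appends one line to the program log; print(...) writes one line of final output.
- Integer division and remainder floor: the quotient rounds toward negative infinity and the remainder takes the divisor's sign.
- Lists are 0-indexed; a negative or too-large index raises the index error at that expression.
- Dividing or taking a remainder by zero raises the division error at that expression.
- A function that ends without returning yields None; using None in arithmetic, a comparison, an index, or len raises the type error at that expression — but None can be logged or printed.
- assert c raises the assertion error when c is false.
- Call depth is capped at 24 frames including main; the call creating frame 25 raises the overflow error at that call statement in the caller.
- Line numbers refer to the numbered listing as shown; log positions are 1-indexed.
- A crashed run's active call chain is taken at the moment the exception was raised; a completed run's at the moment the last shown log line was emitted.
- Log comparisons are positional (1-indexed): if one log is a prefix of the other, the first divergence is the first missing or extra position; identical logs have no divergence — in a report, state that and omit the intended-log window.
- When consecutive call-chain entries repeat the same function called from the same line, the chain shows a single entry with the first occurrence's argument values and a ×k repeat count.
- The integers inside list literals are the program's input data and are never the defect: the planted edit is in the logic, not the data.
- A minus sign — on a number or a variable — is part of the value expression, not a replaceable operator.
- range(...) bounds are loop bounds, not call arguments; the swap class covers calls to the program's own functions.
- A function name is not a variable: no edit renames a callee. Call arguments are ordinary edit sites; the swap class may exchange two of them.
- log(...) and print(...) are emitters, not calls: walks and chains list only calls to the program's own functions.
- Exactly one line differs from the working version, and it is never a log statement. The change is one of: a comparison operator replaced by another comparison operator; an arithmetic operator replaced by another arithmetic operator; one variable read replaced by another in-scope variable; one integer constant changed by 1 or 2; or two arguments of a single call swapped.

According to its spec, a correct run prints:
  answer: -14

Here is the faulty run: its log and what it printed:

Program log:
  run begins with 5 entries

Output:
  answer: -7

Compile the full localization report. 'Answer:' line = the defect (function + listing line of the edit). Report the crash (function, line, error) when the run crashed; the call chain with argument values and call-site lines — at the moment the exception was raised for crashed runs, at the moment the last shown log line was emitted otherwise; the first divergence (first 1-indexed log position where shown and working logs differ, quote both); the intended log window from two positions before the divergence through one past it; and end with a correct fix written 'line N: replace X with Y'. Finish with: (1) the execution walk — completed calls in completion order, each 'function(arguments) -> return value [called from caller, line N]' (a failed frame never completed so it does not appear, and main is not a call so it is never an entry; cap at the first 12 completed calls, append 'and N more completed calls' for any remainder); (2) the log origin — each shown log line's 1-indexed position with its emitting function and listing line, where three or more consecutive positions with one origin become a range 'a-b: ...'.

Answer: the defect is in locate_pivot at line 32.
Key observation: No log line changed; the fault shows up purely in the output.
Call chain: main.
First divergence: none (the log streams are identical).
Execution walk:
  mix_signals([1, 11, 4, 11, 7]) -> 34  [called from index_entries, line 20]
  screen_input([1, 11, 4, 11, 7], 7) -> 1  [called from index_entries, line 21]
  count_flags(34, 1) -> 0  [called from index_entries, line 22]
  index_entries([1, 11, 4, 11, 7], 7) -> 0  [called from main, line 38]
  resolve_slot([1, 11, 4, 11, 7], 7) -> 4  [called from locate_pivot, line 30]
  locate_pivot([1, 11, 4, 11, 7], 7) -> 7  [called from main, line 39]
Log line origins:
  1: logged in main at line 37
A correct fix: line 32: replace `1` with `2`.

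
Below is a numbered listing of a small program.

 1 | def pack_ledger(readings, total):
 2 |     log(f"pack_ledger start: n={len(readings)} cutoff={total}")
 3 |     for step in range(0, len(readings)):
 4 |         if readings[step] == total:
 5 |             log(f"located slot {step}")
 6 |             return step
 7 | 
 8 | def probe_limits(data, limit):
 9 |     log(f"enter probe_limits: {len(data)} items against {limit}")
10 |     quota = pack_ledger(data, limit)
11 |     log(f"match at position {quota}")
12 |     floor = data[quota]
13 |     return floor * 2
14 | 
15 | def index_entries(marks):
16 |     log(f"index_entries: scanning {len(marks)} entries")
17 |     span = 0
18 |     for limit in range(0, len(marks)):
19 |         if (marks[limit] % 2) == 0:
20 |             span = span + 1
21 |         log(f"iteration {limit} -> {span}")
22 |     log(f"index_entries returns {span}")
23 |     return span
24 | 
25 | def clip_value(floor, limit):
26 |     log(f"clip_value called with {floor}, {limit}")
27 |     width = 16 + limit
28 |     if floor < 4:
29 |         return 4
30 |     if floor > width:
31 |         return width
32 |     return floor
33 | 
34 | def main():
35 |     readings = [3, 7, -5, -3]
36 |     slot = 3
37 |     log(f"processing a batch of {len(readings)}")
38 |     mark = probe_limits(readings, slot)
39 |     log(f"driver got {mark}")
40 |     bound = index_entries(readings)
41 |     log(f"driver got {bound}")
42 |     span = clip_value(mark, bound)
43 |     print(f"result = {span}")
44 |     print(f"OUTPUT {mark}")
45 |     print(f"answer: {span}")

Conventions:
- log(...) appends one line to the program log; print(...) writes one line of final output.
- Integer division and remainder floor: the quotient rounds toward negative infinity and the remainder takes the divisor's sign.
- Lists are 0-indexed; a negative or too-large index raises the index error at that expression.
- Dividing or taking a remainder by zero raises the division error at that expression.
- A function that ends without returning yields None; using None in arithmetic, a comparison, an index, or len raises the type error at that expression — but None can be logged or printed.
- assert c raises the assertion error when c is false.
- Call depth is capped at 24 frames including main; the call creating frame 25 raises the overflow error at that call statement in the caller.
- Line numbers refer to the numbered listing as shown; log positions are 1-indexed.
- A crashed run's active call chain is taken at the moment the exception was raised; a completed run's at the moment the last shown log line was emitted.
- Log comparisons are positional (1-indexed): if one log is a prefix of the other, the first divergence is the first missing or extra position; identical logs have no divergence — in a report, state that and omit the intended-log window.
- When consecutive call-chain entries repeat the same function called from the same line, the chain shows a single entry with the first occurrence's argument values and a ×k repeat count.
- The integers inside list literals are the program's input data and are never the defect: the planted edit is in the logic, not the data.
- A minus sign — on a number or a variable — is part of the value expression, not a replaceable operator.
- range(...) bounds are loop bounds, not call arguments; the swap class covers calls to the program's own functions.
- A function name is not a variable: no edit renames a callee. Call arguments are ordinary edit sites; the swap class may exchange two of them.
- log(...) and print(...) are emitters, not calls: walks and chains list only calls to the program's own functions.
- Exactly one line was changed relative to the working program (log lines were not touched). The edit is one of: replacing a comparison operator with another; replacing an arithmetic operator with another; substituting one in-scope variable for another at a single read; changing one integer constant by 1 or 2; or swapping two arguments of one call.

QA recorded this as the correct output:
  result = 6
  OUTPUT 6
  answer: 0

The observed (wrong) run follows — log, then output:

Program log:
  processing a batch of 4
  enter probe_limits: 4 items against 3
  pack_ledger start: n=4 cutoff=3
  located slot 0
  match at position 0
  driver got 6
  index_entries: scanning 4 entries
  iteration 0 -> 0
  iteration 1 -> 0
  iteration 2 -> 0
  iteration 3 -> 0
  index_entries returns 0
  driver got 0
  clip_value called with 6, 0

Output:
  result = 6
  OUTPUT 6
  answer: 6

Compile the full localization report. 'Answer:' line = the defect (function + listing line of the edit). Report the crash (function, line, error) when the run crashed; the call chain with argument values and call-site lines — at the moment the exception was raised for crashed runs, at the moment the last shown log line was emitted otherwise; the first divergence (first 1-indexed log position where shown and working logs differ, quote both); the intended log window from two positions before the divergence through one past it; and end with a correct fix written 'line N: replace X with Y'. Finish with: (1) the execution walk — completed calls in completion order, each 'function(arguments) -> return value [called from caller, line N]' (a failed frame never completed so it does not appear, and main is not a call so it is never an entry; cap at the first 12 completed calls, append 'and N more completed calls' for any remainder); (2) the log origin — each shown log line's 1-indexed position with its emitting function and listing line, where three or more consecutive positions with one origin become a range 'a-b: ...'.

Answer: the defect is in main at line 45.
Core observation: No log line changed; the fault shows up purely in the output.
Call chain: main -> clip_value(6, 0) (called at line 42).
First divergence: there is none — every log position agrees.
Execution walk:
  pack_ledger([3, 7, -5, -3], 3) -> 0  [called from probe_limits, line 10]
  probe_limits([3, 7, -5, -3], 3) -> 6  [called from main, line 38]
  index_entries([3, 7, -5, -3]) -> 0  [called from main, line 40]
  clip_value(6, 0) -> 6  [called from main, line 42]
Origin of each log line:
  1 — main, line 37
  2 — probe_limits, line 9
  3 — pack_ledger, line 2
  4 — pack_ledger, line 5
  5 — probe_limits, line 11
  6 — main, line 39
  7 — index_entries, line 16
  8-11 — index_entries, line 21
  12 — index_entries, line 22
  13 — main, line 41
  14 — clip_value, line 26
A correct fix: line 45: replace `span` with `bound`.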